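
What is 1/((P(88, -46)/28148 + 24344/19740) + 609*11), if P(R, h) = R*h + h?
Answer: 69455190/465355870229 ≈ 0.00014925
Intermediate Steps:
P(R, h) = h + R*h
1/((P(88, -46)/28148 + 24344/19740) + 609*11) = 1/((-46*(1 + 88)/28148 + 24344/19740) + 609*11) = 1/((-46*89*(1/28148) + 24344*(1/19740)) + 6699) = 1/((-4094*1/28148 + 6086/4935) + 6699) = 1/((-2047/14074 + 6086/4935) + 6699) = 1/(75552419/69455190 + 6699) = 1/(465355870229/69455190) = 69455190/465355870229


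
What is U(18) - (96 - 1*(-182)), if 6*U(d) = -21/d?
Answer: -10015/36 ≈ -278.19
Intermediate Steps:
U(d) = -7/(2*d) (U(d) = (-21/d)/6 = -7/(2*d))
U(18) - (96 - 1*(-182)) = -7/2/18 - (96 - 1*(-182)) = -7/2*1/18 - (96 + 182) = -7/36 - 1*278 = -7/36 - 278 = -10015/36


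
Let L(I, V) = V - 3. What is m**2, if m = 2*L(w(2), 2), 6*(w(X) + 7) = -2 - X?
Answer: 4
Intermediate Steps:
w(X) = -22/3 - X/6 (w(X) = -7 + (-2 - X)/6 = -7 + (-1/3 - X/6) = -22/3 - X/6)
L(I, V) = -3 + V
m = -2 (m = 2*(-3 + 2) = 2*(-1) = -2)
m**2 = (-2)**2 = 4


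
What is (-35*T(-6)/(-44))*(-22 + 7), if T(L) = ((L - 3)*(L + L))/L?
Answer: 4725/22 ≈ 214.77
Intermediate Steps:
T(L) = -6 + 2*L (T(L) = ((-3 + L)*(2*L))/L = (2*L*(-3 + L))/L = -6 + 2*L)
(-35*T(-6)/(-44))*(-22 + 7) = (-35*(-6 + 2*(-6))/(-44))*(-22 + 7) = -35*(-6 - 12)*(-1)/44*(-15) = -(-630)*(-1)/44*(-15) = -35*9/22*(-15) = -315/22*(-15) = 4725/22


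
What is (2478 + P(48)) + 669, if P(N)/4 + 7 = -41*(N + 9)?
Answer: -6229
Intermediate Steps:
P(N) = -1504 - 164*N (P(N) = -28 + 4*(-41*(N + 9)) = -28 + 4*(-41*(9 + N)) = -28 + 4*(-369 - 41*N) = -28 + (-1476 - 164*N) = -1504 - 164*N)
(2478 + P(48)) + 669 = (2478 + (-1504 - 164*48)) + 669 = (2478 + (-1504 - 7872)) + 669 = (2478 - 9376) + 669 = -6898 + 669 = -6229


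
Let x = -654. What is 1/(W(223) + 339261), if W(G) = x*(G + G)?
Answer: 1/47577 ≈ 2.1019e-5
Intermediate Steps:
W(G) = -1308*G (W(G) = -654*(G + G) = -1308*G)
1/(W(223) + 339261) = 1/(-1308*223 + 339261) = 1/(-291684 + 339261) = 1/47577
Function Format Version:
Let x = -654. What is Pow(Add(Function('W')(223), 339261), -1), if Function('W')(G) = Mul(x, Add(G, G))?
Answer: Rational(1, 47577) ≈ 2.1019e-5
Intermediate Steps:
Function('W')(G) = Mul(-1308, G) (Function('W')(G) = Mul(-654, Add(G, G)) = Mul(-654, Mul(2, G)) = Mul(-1308, G))
Pow(Add(Function('W')(223), 339261), -1) = Pow(Add(Mul(-1308, 223), 339261), -1) = Pow(Add(-291684, 339261), -1) = Pow(47577, -1) = Rational(1, 47577)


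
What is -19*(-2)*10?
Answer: 380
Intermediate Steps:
-19*(-2)*10 = 38*10 = 380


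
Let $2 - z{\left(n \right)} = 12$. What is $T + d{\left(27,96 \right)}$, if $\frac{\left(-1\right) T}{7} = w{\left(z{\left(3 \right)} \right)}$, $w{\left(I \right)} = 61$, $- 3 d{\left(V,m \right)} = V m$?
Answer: $-1291$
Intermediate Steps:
$z{\left(n \right)} = -10$ ($z{\left(n \right)} = 2 - 12 = -10$)
$d{\left(V,m \right)} = - \frac{V m}{3}$
$T = -427$ ($T = \left(-7\right) 61 = -427$)
$T + d{\left(27,96 \right)} = -427 - 9 \cdot 96 = -427 - 864 = -1291$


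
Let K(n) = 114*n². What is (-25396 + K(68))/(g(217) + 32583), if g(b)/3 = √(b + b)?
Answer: 5449398140/353882661 - 501740*√434/353882661 ≈ 15.369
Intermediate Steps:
g(b) = 3*√2*√b (g(b) = 3*√(b + b) = 3*√(2*b) = 3*(√2*√b) = 3*√2*√b)
(-25396 + K(68))/(g(217) + 32583) = (-25396 + 114*68²)/(3*√2*√217 + 32583) = (-25396 + 114*4624)/(3*√434 + 32583) = (-25396 + 527136)/(32583 + 3*√434) = 501740/(32583 + 3*√434)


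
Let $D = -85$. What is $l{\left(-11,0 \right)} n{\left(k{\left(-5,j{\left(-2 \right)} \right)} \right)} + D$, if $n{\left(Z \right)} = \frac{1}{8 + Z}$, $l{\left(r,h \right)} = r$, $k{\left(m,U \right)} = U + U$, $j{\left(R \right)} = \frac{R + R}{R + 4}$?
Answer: $- \frac{351}{4} \approx -87.75$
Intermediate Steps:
$j{\left(R \right)} = \frac{2 R}{4 + R}$
$k{\left(m,U \right)} = 2 U$
$l{\left(-11,0 \right)} n{\left(k{\left(-5,j{\left(-2 \right)} \right)} \right)} + D = - \frac{11}{8 + 2 \cdot 2 \left(-2\right) \frac{1}{4 - 2}} - 85 = - \frac{11}{8 + 2 \cdot 2 \left(-2\right) \frac{1}{2}} - 85 = - \frac{11}{8 + 2 \left(-2\right)} - 85 = - \frac{11}{8 - 4} - 85 = - \frac{11}{4} - 85 = - \frac{351}{4}$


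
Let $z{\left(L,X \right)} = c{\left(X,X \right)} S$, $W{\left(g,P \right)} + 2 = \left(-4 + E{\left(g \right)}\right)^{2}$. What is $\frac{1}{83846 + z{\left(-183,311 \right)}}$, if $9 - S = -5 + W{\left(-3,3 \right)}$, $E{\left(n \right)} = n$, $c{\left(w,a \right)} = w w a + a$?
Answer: $- \frac{1}{992574040} \approx -1.0075 \cdot 10^{-9}$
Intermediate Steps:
$c{\left(w,a \right)} = a + a w^{2}$ ($c{\left(w,a \right)} = w^{2} a + a = a w^{2} + a = a + a w^{2}$)
$W{\left(g,P \right)} = -2 + \left(-4 + g\right)^{2}$
$S = -33$ ($S = 9 - \left(-5 - \left(2 - \left(-4 - 3\right)^{2}\right)\right) = 9 - \left(-5 - \left(2 - \left(-7\right)^{2}\right)\right) = 9 - \left(-5 + \left(-2 + 49\right)\right) = 9 - \left(-5 + 47\right) = 9 - 42 = -33$)
$z{\left(L,X \right)} = - 33 X \left(1 + X^{2}\right)$ ($z{\left(L,X \right)} = X \left(1 + X^{2}\right) \left(-33\right) = - 33 X \left(1 + X^{2}\right)$)
$\frac{1}{83846 + z{\left(-183,311 \right)}} = \frac{1}{83846 - 10263 \left(1 + 311^{2}\right)} = \frac{1}{83846 - 10263 \left(1 + 96721\right)} = \frac{1}{83846 - 10263 \cdot 96722} = \frac{1}{83846 - 992657886} = \frac{1}{-992574040} = - \frac{1}{992574040}$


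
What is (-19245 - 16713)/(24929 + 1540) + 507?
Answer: 4461275/8823 ≈ 505.64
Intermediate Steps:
(-19245 - 16713)/(24929 + 1540) + 507 = -35958/26469 + 507 = -35958*1/26469 + 507 = -11986/8823 + 507 = 4461275/8823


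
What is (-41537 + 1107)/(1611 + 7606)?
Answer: -3110/709 ≈ -4.3865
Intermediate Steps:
(-41537 + 1107)/(1611 + 7606) = -40430/9217 = -40430*1/9217 = -3110/709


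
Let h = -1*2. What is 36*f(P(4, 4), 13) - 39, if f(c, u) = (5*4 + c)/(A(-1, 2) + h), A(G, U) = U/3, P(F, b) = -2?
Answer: -525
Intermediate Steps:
h = -2
A(G, U) = U/3 (A(G, U) = U*(1/3) = U/3)
f(c, u) = -15 - 3*c/4 (f(c, u) = (5*4 + c)/((1/3)*2 - 2) = (20 + c)/(2/3 - 2) = (20 + c)/(-4/3) = (20 + c)*(-3/4) = -15 - 3*c/4)
36*f(P(4, 4), 13) - 39 = 36*(-15 - 3/4*(-2)) - 39 = 36*(-15 + 3/2) - 39 = 36*(-27/2) - 39 = -486 - 39 = -525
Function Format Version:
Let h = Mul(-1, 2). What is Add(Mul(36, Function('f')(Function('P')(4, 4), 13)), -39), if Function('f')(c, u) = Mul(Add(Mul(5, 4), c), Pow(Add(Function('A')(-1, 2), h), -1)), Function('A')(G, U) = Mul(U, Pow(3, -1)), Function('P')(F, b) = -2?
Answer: -525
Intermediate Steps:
h = -2
Function('A')(G, U) = Mul(Rational(1, 3), U) (Function('A')(G, U) = Mul(U, Rational(1, 3)) = Mul(Rational(1, 3), U))
Function('f')(c, u) = Add(-15, Mul(Rational(-3, 4), c)) (Function('f')(c, u) = Mul(Add(Mul(5, 4), c), Pow(Add(Mul(Rational(1, 3), 2), -2), -1)) = Mul(Add(20, c), Pow(Add(Rational(2, 3), -2), -1)) = Mul(Add(20, c), Pow(Rational(-4, 3), -1)) = Mul(Add(20, c), Rational(-3, 4)) = Add(-15, Mul(Rational(-3, 4), c)))
Add(Mul(36, Function('f')(Function('P')(4, 4), 13)), -39) = Add(Mul(36, Add(-15, Mul(Rational(-3, 4), -2))), -39) = Add(Mul(36, Add(-15, Rational(3, 2))), -39) = Add(Mul(36, Rational(-27, 2)), -39) = Add(-486, -39) = -525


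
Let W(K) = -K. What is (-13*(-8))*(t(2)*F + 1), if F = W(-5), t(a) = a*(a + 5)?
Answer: 7384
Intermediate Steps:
t(a) = a*(5 + a)
F = 5 (F = -1*(-5) = 5)
(-13*(-8))*(t(2)*F + 1) = (-13*(-8))*((2*(5 + 2))*5 + 1) = 104*((2*7)*5 + 1) = 104*(14*5 + 1) = 104*(70 + 1) = 104*71 = 7384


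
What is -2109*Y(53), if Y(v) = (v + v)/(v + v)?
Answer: -2109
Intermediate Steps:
Y(v) = 1 (Y(v) = (2*v)/((2*v)) = (2*v)*(1/(2*v)) = 1)
-2109*Y(53) = -2109*1 = -2109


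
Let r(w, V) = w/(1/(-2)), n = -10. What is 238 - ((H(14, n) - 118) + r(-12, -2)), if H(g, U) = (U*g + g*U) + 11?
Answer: 601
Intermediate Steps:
H(g, U) = 11 + 2*U*g (H(g, U) = (U*g + U*g) + 11 = 2*U*g + 11 = 11 + 2*U*g)
r(w, V) = -2*w (r(w, V) = w/(-½) = w*(-2) = -2*w)
238 - ((H(14, n) - 118) + r(-12, -2)) = 238 - (((11 + 2*(-10)*14) - 118) - 2*(-12)) = 238 - (((11 - 280) - 118) + 24) = 238 - ((-269 - 118) + 24) = 238 - (-387 + 24) = 238 - 1*(-363) = 238 + 363 = 601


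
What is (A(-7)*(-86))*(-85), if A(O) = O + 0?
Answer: -51170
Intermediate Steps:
A(O) = O
(A(-7)*(-86))*(-85) = -7*(-86)*(-85) = 602*(-85) = -51170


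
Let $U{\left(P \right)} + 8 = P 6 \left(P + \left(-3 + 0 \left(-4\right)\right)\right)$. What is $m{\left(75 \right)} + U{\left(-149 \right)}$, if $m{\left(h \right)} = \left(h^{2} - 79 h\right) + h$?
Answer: $135655$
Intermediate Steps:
$U{\left(P \right)} = -8 + 6 P \left(-3 + P\right)$ ($U{\left(P \right)} = -8 + P 6 \left(P + \left(-3 + 0 \left(-4\right)\right)\right) = -8 + 6 P \left(P + \left(-3 + 0\right)\right) = -8 + 6 P \left(P - 3\right) = -8 + 6 P \left(-3 + P\right)$)
$m{\left(h \right)} = h^{2} - 78 h$
$m{\left(75 \right)} + U{\left(-149 \right)} = 75 \left(-78 + 75\right) - \left(-2674 - 133206\right) = 75 \left(-3\right) + \left(-8 + 2682 + 6 \cdot 22201\right) = -225 + \left(-8 + 2682 + 133206\right) = -225 + 135880 = 135655$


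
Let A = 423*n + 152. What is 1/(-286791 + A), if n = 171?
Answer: -1/214306 ≈ -4.6662e-6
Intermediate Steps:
A = 72485 (A = 423*171 + 152 = 72333 + 152 = 72485)
1/(-286791 + A) = 1/(-286791 + 72485) = 1/(-214306) = -1/214306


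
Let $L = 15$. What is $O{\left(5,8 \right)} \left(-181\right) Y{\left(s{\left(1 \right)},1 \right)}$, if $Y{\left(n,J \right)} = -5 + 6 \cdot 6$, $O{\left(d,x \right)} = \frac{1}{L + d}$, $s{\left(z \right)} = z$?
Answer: $- \frac{5611}{20} \approx -280.55$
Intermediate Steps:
$O{\left(d,x \right)} = \frac{1}{15 + d}$
$Y{\left(n,J \right)} = 31$ ($Y{\left(n,J \right)} = -5 + 36 = 31$)
$O{\left(5,8 \right)} \left(-181\right) Y{\left(s{\left(1 \right)},1 \right)} = \frac{1}{15 + 5} \left(-181\right) 31 = \frac{1}{20} \left(-181\right) 31 = \left(- \frac{181}{20}\right) 31 = - \frac{5611}{20}$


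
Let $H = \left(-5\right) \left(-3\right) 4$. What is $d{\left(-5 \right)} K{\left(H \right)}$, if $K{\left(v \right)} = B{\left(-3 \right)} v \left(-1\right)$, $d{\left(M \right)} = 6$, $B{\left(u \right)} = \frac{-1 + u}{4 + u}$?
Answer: $1440$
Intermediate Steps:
$B{\left(u \right)} = \frac{-1 + u}{4 + u}$
$H = 60$ ($H = 15 \cdot 4 = 60$)
$K{\left(v \right)} = 4 v$ ($K{\left(v \right)} = \frac{-1 - 3}{4 - 3} v \left(-1\right) = 1^{-1} \left(-4\right) v \left(-1\right) = 1 \left(-4\right) v \left(-1\right) = - 4 v \left(-1\right) = 4 v$)
$d{\left(-5 \right)} K{\left(H \right)} = 6 \cdot 4 \cdot 60 = 6 \cdot 240 = 1440$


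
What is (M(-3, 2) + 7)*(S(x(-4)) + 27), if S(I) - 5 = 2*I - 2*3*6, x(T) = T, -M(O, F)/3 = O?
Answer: -192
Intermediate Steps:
M(O, F) = -3*O
S(I) = -31 + 2*I (S(I) = 5 + (2*I - 2*3*6) = 5 + (2*I - 6*6) = 5 + (2*I - 36) = 5 + (-36 + 2*I) = -31 + 2*I)
(M(-3, 2) + 7)*(S(x(-4)) + 27) = (-3*(-3) + 7)*((-31 + 2*(-4)) + 27) = (9 + 7)*((-31 - 8) + 27) = 16*(-39 + 27) = 16*(-12) = -192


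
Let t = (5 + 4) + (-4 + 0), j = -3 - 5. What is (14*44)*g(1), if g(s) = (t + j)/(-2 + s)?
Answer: 1848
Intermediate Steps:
j = -8
t = 5 (t = 9 - 4 = 5)
g(s) = -3/(-2 + s) (g(s) = (5 - 8)/(-2 + s) = -3/(-2 + s))
(14*44)*g(1) = (14*44)*(-3/(-2 + 1)) = 616*(-3/(-1)) = 616*(-3*(-1)) = 616*3 = 1848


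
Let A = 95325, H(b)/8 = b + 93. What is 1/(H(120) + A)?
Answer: 1/97029 ≈ 1.0306e-5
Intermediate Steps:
H(b) = 744 + 8*b (H(b) = 8*(b + 93) = 8*(93 + b) = 744 + 8*b)
1/(H(120) + A) = 1/((744 + 8*120) + 95325) = 1/((744 + 960) + 95325) = 1/(1704 + 95325) = 1/97029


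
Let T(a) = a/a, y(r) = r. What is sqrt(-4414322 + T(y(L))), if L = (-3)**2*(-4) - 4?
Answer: I*sqrt(4414321) ≈ 2101.0*I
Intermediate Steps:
L = -40 (L = 9*(-4) - 4 = -36 - 4 = -40)
T(a) = 1
sqrt(-4414322 + T(y(L))) = sqrt(-4414322 + 1) = sqrt(-4414321) = I*sqrt(4414321)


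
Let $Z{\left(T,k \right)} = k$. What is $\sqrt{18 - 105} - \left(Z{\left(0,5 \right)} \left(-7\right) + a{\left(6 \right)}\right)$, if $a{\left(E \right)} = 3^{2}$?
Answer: $26 + i \sqrt{87} \approx 26.0 + 9.3274 i$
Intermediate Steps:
$a{\left(E \right)} = 9$
$\sqrt{18 - 105} - \left(Z{\left(0,5 \right)} \left(-7\right) + a{\left(6 \right)}\right) = \sqrt{18 - 105} - \left(5 \left(-7\right) + 9\right) = \sqrt{-87} - \left(-35 + 9\right) = i \sqrt{87} - -26 = i \sqrt{87} + 26 = 26 + i \sqrt{87}$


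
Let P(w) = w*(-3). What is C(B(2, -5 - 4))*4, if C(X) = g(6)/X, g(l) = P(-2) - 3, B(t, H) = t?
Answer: 6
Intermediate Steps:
P(w) = -3*w
g(l) = 3 (g(l) = -3*(-2) - 3 = 6 - 3 = 3)
C(X) = 3/X
C(B(2, -5 - 4))*4 = (3/2)*4 = 6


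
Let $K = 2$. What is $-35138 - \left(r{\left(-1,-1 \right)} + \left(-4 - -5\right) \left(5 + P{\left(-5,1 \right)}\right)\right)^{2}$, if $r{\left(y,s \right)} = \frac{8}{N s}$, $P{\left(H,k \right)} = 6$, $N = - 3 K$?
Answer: $- \frac{317611}{9} \approx -35290.0$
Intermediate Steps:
$N = -6$ ($N = \left(-3\right) 2 = -6$)
$r{\left(y,s \right)} = - \frac{4}{3 s}$ ($r{\left(y,s \right)} = \frac{8}{\left(-6\right) s} = 8 \left(- \frac{1}{6 s}\right) = - \frac{4}{3 s}$)
$-35138 - \left(r{\left(-1,-1 \right)} + \left(-4 - -5\right) \left(5 + P{\left(-5,1 \right)}\right)\right)^{2} = -35138 - \left(- \frac{4}{3 \left(-1\right)} + \left(-4 - -5\right) \left(5 + 6\right)\right)^{2} = -35138 - \left(\left(- \frac{4}{3}\right) \left(-1\right) + \left(-4 + 5\right) 11\right)^{2} = -35138 - \left(\frac{4}{3} + 1 \cdot 11\right)^{2} = -35138 - \left(\frac{4}{3} + 11\right)^{2} = -35138 - \left(\frac{37}{3}\right)^{2} = -35138 - \frac{1369}{9} = - \frac{317611}{9}$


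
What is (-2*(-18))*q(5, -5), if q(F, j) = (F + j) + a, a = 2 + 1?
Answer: 108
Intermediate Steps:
a = 3
q(F, j) = 3 + F + j (q(F, j) = (F + j) + 3 = 3 + F + j)
(-2*(-18))*q(5, -5) = (-2*(-18))*(3 + 5 - 5) = 36*3 = 108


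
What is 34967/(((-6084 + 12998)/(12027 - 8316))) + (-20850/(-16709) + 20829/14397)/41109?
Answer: 427747471283776864321/22791215974200366 ≈ 18768.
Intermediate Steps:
34967/(((-6084 + 12998)/(12027 - 8316))) + (-20850/(-16709) + 20829/14397)/41109 = 34967/((6914/3711)) + (-20850*(-1/16709) + 20829*(1/14397))*(1/41109) = 34967/((6914*(1/3711))) + (20850/16709 + 6943/4799)*(1/41109) = 34967/(6914/3711) + (216069737/80186491)*(1/41109) = 34967*(3711/6914) + 216069737/3296386458519 = 129762537/6914 + 216069737/3296386458519 = 427747471283776864321/22791215974200366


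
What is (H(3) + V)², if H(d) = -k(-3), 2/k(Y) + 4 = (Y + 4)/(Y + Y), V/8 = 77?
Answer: 237529744/625 ≈ 3.8005e+5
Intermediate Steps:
V = 616 (V = 8*77 = 616)
k(Y) = 2/(-4 + (4 + Y)/(2*Y)) (k(Y) = 2/(-4 + (Y + 4)/(Y + Y)) = 2/(-4 + (4 + Y)/((2*Y))) = 2/(-4 + (4 + Y)*(1/(2*Y))) = 2/(-4 + (4 + Y)/(2*Y)))
H(d) = 12/25 (H(d) = -(-4)*(-3)/(-4 + 7*(-3)) = -(-4)*(-3)/(-4 - 21) = -(-4)*(-3)/(-25) = -(-4)*(-3)*(-1)/25 = -1*(-12/25) = 12/25)
(H(3) + V)² = (12/25 + 616)² = (15412/25)² = 237529744/625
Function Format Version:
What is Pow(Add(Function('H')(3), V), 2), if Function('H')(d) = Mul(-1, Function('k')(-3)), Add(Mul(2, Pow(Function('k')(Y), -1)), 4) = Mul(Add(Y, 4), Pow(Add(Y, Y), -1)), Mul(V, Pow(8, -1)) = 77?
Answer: Rational(237529744, 625) ≈ 3.8005e+5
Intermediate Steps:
V = 616 (V = Mul(8, 77) = 616)
Function('k')(Y) = Mul(2, Pow(Add(-4, Mul(Rational(1, 2), Pow(Y, -1), Add(4, Y))), -1)) (Function('k')(Y) = Mul(2, Pow(Add(-4, Mul(Add(Y, 4), Pow(Add(Y, Y), -1))), -1)) = Mul(2, Pow(Add(-4, Mul(Add(4, Y), Pow(Mul(2, Y), -1))), -1)) = Mul(2, Pow(Add(-4, Mul(Add(4, Y), Mul(Rational(1, 2), Pow(Y, -1)))), -1)) = Mul(2, Pow(Add(-4, Mul(Rational(1, 2), Pow(Y, -1), Add(4, Y))), -1)))
Function('H')(d) = Rational(12, 25) (Function('H')(d) = Mul(-1, Mul(-4, -3, Pow(Add(-4, Mul(7, -3)), -1))) = Mul(-1, Mul(-4, -3, Pow(Add(-4, -21), -1))) = Mul(-1, Mul(-4, -3, Pow(-25, -1))) = Mul(-1, Mul(-4, -3, Rational(-1, 25))) = Mul(-1, Rational(-12, 25)) = Rational(12, 25))
Pow(Add(Function('H')(3), V), 2) = Pow(Add(Rational(12, 25), 616), 2) = Pow(Rational(15412, 25), 2) = Rational(237529744, 625)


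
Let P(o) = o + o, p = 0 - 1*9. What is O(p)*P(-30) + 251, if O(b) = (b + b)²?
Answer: -19189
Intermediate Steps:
p = -9 (p = 0 - 9 = -9)
P(o) = 2*o
O(b) = 4*b² (O(b) = (2*b)² = 4*b²)
O(p)*P(-30) + 251 = (4*(-9)²)*(2*(-30)) + 251 = (4*81)*(-60) + 251 = 324*(-60) + 251 = -19440 + 251 = -19189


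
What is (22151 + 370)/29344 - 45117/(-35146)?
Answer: 1057718157/515662112 ≈ 2.0512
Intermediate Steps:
(22151 + 370)/29344 - 45117/(-35146) = 22521*(1/29344) - 45117*(-1/35146) = 22521/29344 + 45117/35146 = 1057718157/515662112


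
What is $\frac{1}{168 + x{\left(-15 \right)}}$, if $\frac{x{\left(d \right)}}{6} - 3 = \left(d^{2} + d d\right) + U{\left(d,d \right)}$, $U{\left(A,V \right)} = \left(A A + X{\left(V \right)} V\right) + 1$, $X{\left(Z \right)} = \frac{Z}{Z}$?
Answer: $\frac{1}{4152} \approx 0.00024085$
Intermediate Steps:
$X{\left(Z \right)} = 1$
$U{\left(A,V \right)} = 1 + V + A^{2}$ ($U{\left(A,V \right)} = \left(A A + 1 V\right) + 1 = \left(A^{2} + V\right) + 1 = \left(V + A^{2}\right) + 1 = 1 + V + A^{2}$)
$x{\left(d \right)} = 24 + 6 d + 18 d^{2}$ ($x{\left(d \right)} = 18 + 6 \left(\left(d^{2} + d d\right) + \left(1 + d + d^{2}\right)\right) = 18 + 6 \left(\left(d^{2} + d^{2}\right) + \left(1 + d + d^{2}\right)\right) = 18 + 6 \left(2 d^{2} + \left(1 + d + d^{2}\right)\right) = 18 + 6 \left(1 + d + 3 d^{2}\right) = 18 + \left(6 + 6 d + 18 d^{2}\right) = 24 + 6 d + 18 d^{2}$)
$\frac{1}{168 + x{\left(-15 \right)}} = \frac{1}{168 + \left(24 + 6 \left(-15\right) + 18 \left(-15\right)^{2}\right)} = \frac{1}{168 + \left(24 - 90 + 18 \cdot 225\right)} = \frac{1}{168 + \left(24 - 90 + 4050\right)} = \frac{1}{168 + 3984} = \frac{1}{4152}$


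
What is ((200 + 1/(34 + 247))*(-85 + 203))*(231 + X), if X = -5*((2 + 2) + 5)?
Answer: 1233499548/281 ≈ 4.3897e+6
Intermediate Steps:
X = -45 (X = -5*(4 + 5) = -5*9 = -45)
((200 + 1/(34 + 247))*(-85 + 203))*(231 + X) = ((200 + 1/(34 + 247))*(-85 + 203))*(231 - 45) = ((200 + 1/281)*118)*186 = ((56201/281)*118)*186 = (6631718/281)*186 = 1233499548/281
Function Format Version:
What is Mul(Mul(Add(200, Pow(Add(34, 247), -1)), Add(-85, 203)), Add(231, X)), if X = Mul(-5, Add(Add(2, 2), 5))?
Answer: Rational(1233499548, 281) ≈ 4.3897e+6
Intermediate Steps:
X = -45 (X = Mul(-5, Add(4, 5)) = Mul(-5, 9) = -45)
Mul(Mul(Add(200, Pow(Add(34, 247), -1)), Add(-85, 203)), Add(231, X)) = Mul(Mul(Add(200, Pow(Add(34, 247), -1)), Add(-85, 203)), Add(231, -45)) = Mul(Mul(Add(200, Pow(281, -1)), 118), 186) = Mul(Mul(Add(200, Rational(1, 281)), 118), 186) = Mul(Mul(Rational(56201, 281), 118), 186) = Mul(Rational(6631718, 281), 186) = Rational(1233499548, 281)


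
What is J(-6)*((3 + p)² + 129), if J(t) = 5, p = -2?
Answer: 650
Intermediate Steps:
J(-6)*((3 + p)² + 129) = 5*((3 - 2)² + 129) = 5*(1² + 129) = 5*(1 + 129) = 5*130 = 650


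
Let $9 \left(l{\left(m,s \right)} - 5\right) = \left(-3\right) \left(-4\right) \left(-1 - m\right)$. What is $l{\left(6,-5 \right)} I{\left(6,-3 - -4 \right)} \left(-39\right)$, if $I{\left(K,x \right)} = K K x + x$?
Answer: $6253$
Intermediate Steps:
$I{\left(K,x \right)} = x + x K^{2}$ ($I{\left(K,x \right)} = K^{2} x + x = x K^{2} + x = x + x K^{2}$)
$l{\left(m,s \right)} = \frac{11}{3} - \frac{4 m}{3}$ ($l{\left(m,s \right)} = 5 + \frac{\left(-3\right) \left(-4\right) \left(-1 - m\right)}{9} = 5 + \frac{12 \left(-1 - m\right)}{9} = 5 + \frac{-12 - 12 m}{9} = 5 - \left(\frac{4}{3} + \frac{4 m}{3}\right) = \frac{11}{3} - \frac{4 m}{3}$)
$l{\left(6,-5 \right)} I{\left(6,-3 - -4 \right)} \left(-39\right) = \left(\frac{11}{3} - 8\right) \left(-3 - -4\right) \left(1 + 6^{2}\right) \left(-39\right) = \left(\frac{11}{3} - 8\right) \left(-3 + 4\right) \left(1 + 36\right) \left(-39\right) = - \frac{13 \cdot 1 \cdot 37}{3} \left(-39\right) = \left(- \frac{13}{3}\right) 37 \left(-39\right) = \left(- \frac{481}{3}\right) \left(-39\right) = 6253$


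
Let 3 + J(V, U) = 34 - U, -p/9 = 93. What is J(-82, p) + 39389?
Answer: 40257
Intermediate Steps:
p = -837 (p = -9*93 = -837)
J(V, U) = 31 - U (J(V, U) = -3 + (34 - U) = 31 - U)
J(-82, p) + 39389 = (31 - 1*(-837)) + 39389 = (31 + 837) + 39389 = 868 + 39389 = 40257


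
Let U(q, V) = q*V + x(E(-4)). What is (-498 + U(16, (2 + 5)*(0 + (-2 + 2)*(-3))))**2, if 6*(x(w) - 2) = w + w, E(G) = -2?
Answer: 2220100/9 ≈ 2.4668e+5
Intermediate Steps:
x(w) = 2 + w/3 (x(w) = 2 + (w + w)/6 = 2 + (2*w)/6 = 2 + w/3)
U(q, V) = 4/3 + V*q (U(q, V) = q*V + (2 + (1/3)*(-2)) = V*q + (2 - 2/3) = V*q + 4/3 = 4/3 + V*q)
(-498 + U(16, (2 + 5)*(0 + (-2 + 2)*(-3))))**2 = (-498 + (4/3 + ((2 + 5)*(0 + (-2 + 2)*(-3)))*16))**2 = (-498 + (4/3 + (7*(0 + 0*(-3)))*16))**2 = (-498 + (4/3 + (7*(0 + 0))*16))**2 = (-498 + (4/3 + (7*0)*16))**2 = (-498 + (4/3 + 0*16))**2 = (-498 + (4/3 + 0))**2 = (-498 + 4/3)**2 = (-1490/3)**2 = 2220100/9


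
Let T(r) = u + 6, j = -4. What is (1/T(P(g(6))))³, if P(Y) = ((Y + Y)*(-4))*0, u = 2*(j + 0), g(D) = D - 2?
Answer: -⅛ ≈ -0.12500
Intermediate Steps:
g(D) = -2 + D
u = -8 (u = 2*(-4 + 0) = 2*(-4) = -8)
P(Y) = 0 (P(Y) = ((2*Y)*(-4))*0 = -8*Y*0 = 0)
T(r) = -2 (T(r) = -8 + 6 = -2)
(1/T(P(g(6))))³ = (1/(-2))³ = (-½)³ = -⅛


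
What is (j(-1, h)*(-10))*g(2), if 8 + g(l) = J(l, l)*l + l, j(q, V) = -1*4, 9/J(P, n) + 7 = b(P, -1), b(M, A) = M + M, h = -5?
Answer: -480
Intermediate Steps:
b(M, A) = 2*M
J(P, n) = 9/(-7 + 2*P)
j(q, V) = -4
g(l) = -8 + l + 9*l/(-7 + 2*l) (g(l) = -8 + ((9/(-7 + 2*l))*l + l) = -8 + (9*l/(-7 + 2*l) + l) = -8 + (l + 9*l/(-7 + 2*l)) = -8 + l + 9*l/(-7 + 2*l))
(j(-1, h)*(-10))*g(2) = (-4*(-10))*(2*(28 + 2² - 7*2)/(-7 + 2*2)) = 40*(2*(28 + 4 - 14)/(-7 + 4)) = 40*(2*18/(-3)) = 40*(2*(-⅓)*18) = 40*(-12) = -480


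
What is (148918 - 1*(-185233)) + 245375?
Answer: 579526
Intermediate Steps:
(148918 - 1*(-185233)) + 245375 = (148918 + 185233) + 245375 = 334151 + 245375 = 579526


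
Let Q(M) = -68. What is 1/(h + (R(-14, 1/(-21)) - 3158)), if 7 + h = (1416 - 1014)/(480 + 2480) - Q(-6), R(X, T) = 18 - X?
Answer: -1480/4535999 ≈ -0.00032628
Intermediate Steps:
h = 90481/1480 (h = -7 + ((1416 - 1014)/(480 + 2480) - 1*(-68)) = -7 + (402/2960 + 68) = -7 + (402*(1/2960) + 68) = -7 + (201/1480 + 68) = -7 + 100841/1480 = 90481/1480 ≈ 61.136)
1/(h + (R(-14, 1/(-21)) - 3158)) = 1/(90481/1480 + ((18 - 1*(-14)) - 3158)) = 1/(90481/1480 + ((18 + 14) - 3158)) = 1/(90481/1480 + (32 - 3158)) = 1/(90481/1480 - 3126) = 1/(-4535999/1480) = -1480/4535999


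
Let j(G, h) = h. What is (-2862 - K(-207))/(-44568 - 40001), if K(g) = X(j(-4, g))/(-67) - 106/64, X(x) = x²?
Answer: 4761409/181315936 ≈ 0.026260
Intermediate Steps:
K(g) = -53/32 - g²/67 (K(g) = g²/(-67) - 106/64 = g²*(-1/67) - 106*1/64 = -g²/67 - 53/32 = -53/32 - g²/67)
(-2862 - K(-207))/(-44568 - 40001) = (-2862 - (-53/32 - 1/67*(-207)²))/(-44568 - 40001) = (-2862 - (-53/32 - 1/67*42849))/(-84569) = (-2862 - (-53/32 - 42849/67))*(-1/84569) = (-2862 - 1*(-1374719/2144))*(-1/84569) = (-2862 + 1374719/2144)*(-1/84569) = -4761409/2144*(-1/84569) = 4761409/181315936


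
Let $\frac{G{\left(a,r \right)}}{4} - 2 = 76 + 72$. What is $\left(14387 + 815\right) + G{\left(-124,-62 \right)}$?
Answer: $15802$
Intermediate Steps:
$G{\left(a,r \right)} = 600$ ($G{\left(a,r \right)} = 8 + 4 \left(76 + 72\right) = 8 + 4 \cdot 148 = 8 + 592 = 600$)
$\left(14387 + 815\right) + G{\left(-124,-62 \right)} = \left(14387 + 815\right) + 600 = 15202 + 600 = 15802$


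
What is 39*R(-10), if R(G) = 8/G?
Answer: -156/5 ≈ -31.200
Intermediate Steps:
39*R(-10) = 39*(8/(-10)) = 39*(8*(-⅒)) = 39*(-⅘) = -156/5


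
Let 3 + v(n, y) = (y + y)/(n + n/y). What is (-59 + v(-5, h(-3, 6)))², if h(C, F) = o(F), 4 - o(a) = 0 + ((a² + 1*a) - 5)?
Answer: 14984641/6400 ≈ 2341.4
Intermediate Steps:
o(a) = 9 - a - a² (o(a) = 4 - (0 + ((a² + 1*a) - 5)) = 4 - (0 + ((a² + a) - 5)) = 4 - (0 + ((a + a²) - 5)) = 4 - (0 + (-5 + a + a²)) = 4 - (-5 + a + a²) = 4 + (5 - a - a²) = 9 - a - a²)
h(C, F) = 9 - F - F²
v(n, y) = -3 + 2*y/(n + n/y) (v(n, y) = -3 + (y + y)/(n + n/y) = -3 + (2*y)/(n + n/y) = -3 + 2*y/(n + n/y))
(-59 + v(-5, h(-3, 6)))² = (-59 + (-3*(-5) + 2*(9 - 1*6 - 1*6²)² - 3*(-5)*(9 - 1*6 - 1*6²))/((-5)*(1 + (9 - 1*6 - 1*6²))))² = (-59 - (15 + 2*(9 - 6 - 1*36)² - 3*(-5)*(9 - 6 - 1*36))/(5*(1 + (9 - 6 - 1*36))))² = (-59 - (15 + 2*(9 - 6 - 36)² - 3*(-5)*(9 - 6 - 36))/(5*(1 + (9 - 6 - 36))))² = (-59 - (15 + 2*(-33)² - 3*(-5)*(-33))/(5*(1 - 33)))² = (-59 - ⅕*(15 + 2*1089 - 495)/(-32))² = (-59 - ⅕*(-1/32)*(15 + 2178 - 495))² = (-59 - ⅕*(-1/32)*1698)² = (-59 + 849/80)² = (-3871/80)² = 14984641/6400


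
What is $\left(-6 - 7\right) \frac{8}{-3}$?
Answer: $\frac{104}{3} \approx 34.667$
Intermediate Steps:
$\left(-6 - 7\right) \frac{8}{-3} = - 13 \cdot 8 \left(- \frac{1}{3}\right) = \left(-13\right) \left(- \frac{8}{3}\right) = \frac{104}{3}$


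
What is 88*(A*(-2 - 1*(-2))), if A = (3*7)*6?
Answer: 0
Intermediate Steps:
A = 126 (A = 21*6 = 126)
88*(A*(-2 - 1*(-2))) = 88*(126*(-2 - 1*(-2))) = 88*(126*(-2 + 2)) = 88*(126*0) = 88*0 = 0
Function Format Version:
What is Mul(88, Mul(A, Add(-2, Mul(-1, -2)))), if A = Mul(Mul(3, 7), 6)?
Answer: 0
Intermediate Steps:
A = 126 (A = Mul(21, 6) = 126)
Mul(88, Mul(A, Add(-2, Mul(-1, -2)))) = Mul(88, Mul(126, Add(-2, Mul(-1, -2)))) = Mul(88, Mul(126, Add(-2, 2))) = Mul(88, Mul(126, 0)) = Mul(88, 0) = 0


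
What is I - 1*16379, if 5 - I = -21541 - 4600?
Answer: 9767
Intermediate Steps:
I = 26146 (I = 5 - (-21541 - 4600) = 5 - 1*(-26141) = 5 + 26141 = 26146)
I - 1*16379 = 26146 - 1*16379 = 26146 - 16379 = 9767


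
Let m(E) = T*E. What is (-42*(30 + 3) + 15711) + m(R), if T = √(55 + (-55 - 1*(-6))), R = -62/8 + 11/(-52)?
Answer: 14325 - 207*√6/26 ≈ 14306.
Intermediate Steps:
R = -207/26 (R = -62*⅛ + 11*(-1/52) = -31/4 - 11/52 = -207/26 ≈ -7.9615)
T = √6 (T = √(55 + (-55 + 6)) = √(55 - 49) = √6 ≈ 2.4495)
m(E) = E*√6 (m(E) = √6*E = E*√6)
(-42*(30 + 3) + 15711) + m(R) = (-42*(30 + 3) + 15711) - 207*√6/26 = (-42*33 + 15711) - 207*√6/26 = (-1386 + 15711) - 207*√6/26 = 14325 - 207*√6/26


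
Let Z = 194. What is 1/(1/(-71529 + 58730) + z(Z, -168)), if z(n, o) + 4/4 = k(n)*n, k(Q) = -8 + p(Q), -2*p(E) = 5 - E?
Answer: 12799/214767219 ≈ 5.9595e-5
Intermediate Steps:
p(E) = -5/2 + E/2 (p(E) = -(5 - E)/2 = -5/2 + E/2)
k(Q) = -21/2 + Q/2 (k(Q) = -8 + (-5/2 + Q/2) = -21/2 + Q/2)
z(n, o) = -1 + n*(-21/2 + n/2) (z(n, o) = -1 + (-21/2 + n/2)*n = -1 + n*(-21/2 + n/2))
1/(1/(-71529 + 58730) + z(Z, -168)) = 1/(1/(-71529 + 58730) + (-1 + (1/2)*194*(-21 + 194))) = 1/(1/(-12799) + (-1 + (1/2)*194*173)) = 1/(-1/12799 + (-1 + 16781)) = 1/(-1/12799 + 16780) = 1/(214767219/12799) = 12799/214767219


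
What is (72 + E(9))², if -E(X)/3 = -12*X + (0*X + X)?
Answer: 136161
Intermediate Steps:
E(X) = 33*X (E(X) = -3*(-12*X + (0*X + X)) = -3*(-12*X + (0 + X)) = -3*(-12*X + X) = -(-33)*X = 33*X)
(72 + E(9))² = (72 + 33*9)² = (72 + 297)² = 369² = 136161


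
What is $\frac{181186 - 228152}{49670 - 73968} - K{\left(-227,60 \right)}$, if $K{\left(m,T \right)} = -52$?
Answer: $\frac{655231}{12149} \approx 53.933$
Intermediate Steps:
$\frac{181186 - 228152}{49670 - 73968} - K{\left(-227,60 \right)} = \frac{181186 - 228152}{49670 - 73968} - -52 = - \frac{46966}{-24298} + 52 = \left(-46966\right) \left(- \frac{1}{24298}\right) + 52 = \frac{23483}{12149} + 52 = \frac{655231}{12149}$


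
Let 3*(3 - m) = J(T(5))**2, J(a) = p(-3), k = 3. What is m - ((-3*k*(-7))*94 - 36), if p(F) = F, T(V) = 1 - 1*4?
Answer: -5886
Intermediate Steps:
T(V) = -3 (T(V) = 1 - 4 = -3)
J(a) = -3
m = 0 (m = 3 - 1/3*(-3)**2 = 3 - 1/3*9 = 3 - 3 = 0)
m - ((-3*k*(-7))*94 - 36) = 0 - ((-3*3*(-7))*94 - 36) = 0 - (-9*(-7)*94 - 36) = 0 - (63*94 - 36) = 0 - (5922 - 36) = 0 - 1*5886 = 0 - 5886 = -5886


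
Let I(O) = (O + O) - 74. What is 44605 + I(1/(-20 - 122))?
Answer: 3161700/71 ≈ 44531.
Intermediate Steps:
I(O) = -74 + 2*O (I(O) = 2*O - 74 = -74 + 2*O)
44605 + I(1/(-20 - 122)) = 44605 + (-74 + 2/(-20 - 122)) = 44605 + (-74 + 2/(-142)) = 44605 + (-74 + 2*(-1/142)) = 44605 + (-74 - 1/71) = 44605 - 5255/71 = 3161700/71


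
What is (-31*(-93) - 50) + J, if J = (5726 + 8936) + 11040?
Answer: 28535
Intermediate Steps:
J = 25702 (J = 14662 + 11040 = 25702)
(-31*(-93) - 50) + J = (-31*(-93) - 50) + 25702 = (2883 - 50) + 25702 = 2833 + 25702 = 28535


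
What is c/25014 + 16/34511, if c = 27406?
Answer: 473104345/431629077 ≈ 1.0961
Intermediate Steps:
c/25014 + 16/34511 = 27406/25014 + 16/34511 = 27406*(1/25014) + 16*(1/34511) = 13703/12507 + 16/34511 = 473104345/431629077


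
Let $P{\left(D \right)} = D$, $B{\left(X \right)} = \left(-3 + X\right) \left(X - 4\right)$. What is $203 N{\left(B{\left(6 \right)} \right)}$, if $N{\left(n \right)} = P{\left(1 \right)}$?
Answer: $203$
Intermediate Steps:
$B{\left(X \right)} = \left(-4 + X\right) \left(-3 + X\right)$ ($B{\left(X \right)} = \left(-3 + X\right) \left(-4 + X\right) = \left(-4 + X\right) \left(-3 + X\right)$)
$N{\left(n \right)} = 1$
$203 N{\left(B{\left(6 \right)} \right)} = 203 \cdot 1 = 203$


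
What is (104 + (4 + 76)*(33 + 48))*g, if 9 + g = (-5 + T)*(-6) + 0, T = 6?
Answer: -98760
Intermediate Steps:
g = -15 (g = -9 + ((-5 + 6)*(-6) + 0) = -9 + (1*(-6) + 0) = -9 + (-6 + 0) = -9 - 6 = -15)
(104 + (4 + 76)*(33 + 48))*g = (104 + (4 + 76)*(33 + 48))*(-15) = (104 + 80*81)*(-15) = (104 + 6480)*(-15) = 6584*(-15) = -98760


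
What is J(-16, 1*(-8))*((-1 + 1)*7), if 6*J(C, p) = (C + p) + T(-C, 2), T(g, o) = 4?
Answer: 0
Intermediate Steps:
J(C, p) = 2/3 + C/6 + p/6 (J(C, p) = ((C + p) + 4)/6 = (4 + C + p)/6 = 2/3 + C/6 + p/6)
J(-16, 1*(-8))*((-1 + 1)*7) = (2/3 + (1/6)*(-16) + (1*(-8))/6)*((-1 + 1)*7) = (2/3 - 8/3 + (1/6)*(-8))*(0*7) = (2/3 - 8/3 - 4/3)*0 = -10/3*0 = 0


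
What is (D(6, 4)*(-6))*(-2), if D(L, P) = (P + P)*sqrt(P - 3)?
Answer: 96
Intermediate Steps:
D(L, P) = 2*P*sqrt(-3 + P) (D(L, P) = (2*P)*sqrt(-3 + P) = 2*P*sqrt(-3 + P))
(D(6, 4)*(-6))*(-2) = ((2*4*sqrt(-3 + 4))*(-6))*(-2) = ((2*4*sqrt(1))*(-6))*(-2) = ((2*4*1)*(-6))*(-2) = (8*(-6))*(-2) = -48*(-2) = 96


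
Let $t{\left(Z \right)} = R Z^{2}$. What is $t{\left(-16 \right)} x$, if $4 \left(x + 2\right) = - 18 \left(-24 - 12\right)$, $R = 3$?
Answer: $122880$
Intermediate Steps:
$x = 160$ ($x = -2 + \frac{\left(-18\right) \left(-24 - 12\right)}{4} = -2 + \frac{\left(-18\right) \left(-36\right)}{4} = -2 + \frac{1}{4} \cdot 648 = -2 + 162 = 160$)
$t{\left(Z \right)} = 3 Z^{2}$
$t{\left(-16 \right)} x = 3 \left(-16\right)^{2} \cdot 160 = 3 \cdot 256 \cdot 160 = 768 \cdot 160 = 122880$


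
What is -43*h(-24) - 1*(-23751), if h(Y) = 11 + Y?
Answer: 24310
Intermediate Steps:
-43*h(-24) - 1*(-23751) = -43*(11 - 24) - 1*(-23751) = -43*(-13) + 23751 = 559 + 23751 = 24310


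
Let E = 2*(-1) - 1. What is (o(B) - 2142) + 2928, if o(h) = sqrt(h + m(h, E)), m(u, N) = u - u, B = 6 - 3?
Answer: 786 + sqrt(3) ≈ 787.73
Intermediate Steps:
B = 3
E = -3 (E = -2 - 1 = -3)
m(u, N) = 0
o(h) = sqrt(h) (o(h) = sqrt(h + 0) = sqrt(h))
(o(B) - 2142) + 2928 = (sqrt(3) - 2142) + 2928 = (-2142 + sqrt(3)) + 2928 = 786 + sqrt(3)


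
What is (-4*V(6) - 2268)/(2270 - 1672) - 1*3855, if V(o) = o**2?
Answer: -1153851/299 ≈ -3859.0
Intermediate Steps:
(-4*V(6) - 2268)/(2270 - 1672) - 1*3855 = (-4*6**2 - 2268)/(2270 - 1672) - 1*3855 = (-4*36 - 2268)/598 - 3855 = (-144 - 2268)*(1/598) - 3855 = -2412*1/598 - 3855 = -1206/299 - 3855 = -1153851/299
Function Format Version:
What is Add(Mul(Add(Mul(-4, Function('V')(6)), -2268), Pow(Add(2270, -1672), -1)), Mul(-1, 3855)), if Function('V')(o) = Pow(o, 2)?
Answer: Rational(-1153851, 299) ≈ -3859.0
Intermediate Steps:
Add(Mul(Add(Mul(-4, Function('V')(6)), -2268), Pow(Add(2270, -1672), -1)), Mul(-1, 3855)) = Add(Mul(Add(Mul(-4, Pow(6, 2)), -2268), Pow(Add(2270, -1672), -1)), Mul(-1, 3855)) = Add(Mul(Add(Mul(-4, 36), -2268), Pow(598, -1)), -3855) = Add(Mul(Add(-144, -2268), Rational(1, 598)), -3855) = Add(Mul(-2412, Rational(1, 598)), -3855) = Add(Rational(-1206, 299), -3855) = Rational(-1153851, 299)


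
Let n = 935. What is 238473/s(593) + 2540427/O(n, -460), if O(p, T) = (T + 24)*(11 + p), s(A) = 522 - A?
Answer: -98539990005/29284376 ≈ -3364.9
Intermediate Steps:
O(p, T) = (11 + p)*(24 + T) (O(p, T) = (24 + T)*(11 + p) = (11 + p)*(24 + T))
238473/s(593) + 2540427/O(n, -460) = 238473/(522 - 1*593) + 2540427/(264 + 11*(-460) + 24*935 - 460*935) = 238473/(522 - 593) + 2540427/(264 - 5060 + 22440 - 430100) = 238473/(-71) + 2540427/(-412456) = 238473*(-1/71) + 2540427*(-1/412456) = -238473/71 - 2540427/412456 = -98539990005/29284376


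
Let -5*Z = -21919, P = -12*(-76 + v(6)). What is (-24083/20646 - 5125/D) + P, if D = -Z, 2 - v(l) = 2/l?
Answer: 403666567681/452539674 ≈ 892.00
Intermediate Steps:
v(l) = 2 - 2/l
P = 892 (P = -12*(-76 + (2 - 2/6)) = -12*(-76 + (2 - 2*1/6)) = -12*(-76 + (2 - 1/3)) = -12*(-76 + 5/3) = -12*(-223/3) = 892)
Z = 21919/5 (Z = -1/5*(-21919) = 21919/5 ≈ 4383.8)
D = -21919/5 (D = -1*21919/5 = -21919/5 ≈ -4383.8)
(-24083/20646 - 5125/D) + P = (-24083/20646 - 5125/(-21919/5)) + 892 = (-24083*1/20646 - 5125*(-5/21919)) + 892 = (-24083/20646 + 25625/21919) + 892 = 1178473/452539674 + 892 = 403666567681/452539674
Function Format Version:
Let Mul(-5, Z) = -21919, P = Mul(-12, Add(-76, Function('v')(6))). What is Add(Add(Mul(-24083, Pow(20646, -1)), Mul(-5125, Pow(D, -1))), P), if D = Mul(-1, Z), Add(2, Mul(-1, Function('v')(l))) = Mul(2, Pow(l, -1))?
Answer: Rational(403666567681, 452539674) ≈ 892.00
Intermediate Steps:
Function('v')(l) = Add(2, Mul(-2, Pow(l, -1))) (Function('v')(l) = Add(2, Mul(-1, Mul(2, Pow(l, -1)))) = Add(2, Mul(-2, Pow(l, -1))))
P = 892 (P = Mul(-12, Add(-76, Add(2, Mul(-2, Pow(6, -1))))) = Mul(-12, Add(-76, Add(2, Mul(-2, Rational(1, 6))))) = Mul(-12, Add(-76, Add(2, Rational(-1, 3)))) = Mul(-12, Add(-76, Rational(5, 3))) = Mul(-12, Rational(-223, 3)) = 892)
Z = Rational(21919, 5) (Z = Mul(Rational(-1, 5), -21919) = Rational(21919, 5) ≈ 4383.8)
D = Rational(-21919, 5) (D = Mul(-1, Rational(21919, 5)) = Rational(-21919, 5) ≈ -4383.8)
Add(Add(Mul(-24083, Pow(20646, -1)), Mul(-5125, Pow(D, -1))), P) = Add(Add(Mul(-24083, Pow(20646, -1)), Mul(-5125, Pow(Rational(-21919, 5), -1))), 892) = Add(Add(Mul(-24083, Rational(1, 20646)), Mul(-5125, Rational(-5, 21919))), 892) = Add(Add(Rational(-24083, 20646), Rational(25625, 21919)), 892) = Add(Rational(1178473, 452539674), 892) = Rational(403666567681, 452539674)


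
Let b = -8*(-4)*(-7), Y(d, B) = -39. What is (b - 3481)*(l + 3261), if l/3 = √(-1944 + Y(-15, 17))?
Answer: -12082005 - 11115*I*√1983 ≈ -1.2082e+7 - 4.9496e+5*I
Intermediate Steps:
b = -224 (b = 32*(-7) = -224)
l = 3*I*√1983 (l = 3*√(-1944 - 39) = 3*√(-1983) = 3*(I*√1983) = 3*I*√1983 ≈ 133.59*I)
(b - 3481)*(l + 3261) = (-224 - 3481)*(3*I*√1983 + 3261) = -3705*(3261 + 3*I*√1983) = -12082005 - 11115*I*√1983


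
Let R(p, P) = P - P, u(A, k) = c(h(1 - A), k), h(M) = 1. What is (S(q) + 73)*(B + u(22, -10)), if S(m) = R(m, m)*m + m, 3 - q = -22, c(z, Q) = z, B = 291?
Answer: 28616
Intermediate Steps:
q = 25 (q = 3 - 1*(-22) = 3 + 22 = 25)
u(A, k) = 1
R(p, P) = 0
S(m) = m (S(m) = 0*m + m = 0 + m = m)
(S(q) + 73)*(B + u(22, -10)) = (25 + 73)*(291 + 1) = 98*292 = 28616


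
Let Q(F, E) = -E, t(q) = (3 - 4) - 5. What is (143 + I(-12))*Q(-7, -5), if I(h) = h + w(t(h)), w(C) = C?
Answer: 625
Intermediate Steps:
t(q) = -6 (t(q) = -1 - 5 = -6)
I(h) = -6 + h (I(h) = h - 6 = -6 + h)
(143 + I(-12))*Q(-7, -5) = (143 + (-6 - 12))*(-1*(-5)) = (143 - 18)*5 = 125*5 = 625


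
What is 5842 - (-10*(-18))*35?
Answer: -458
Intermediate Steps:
5842 - (-10*(-18))*35 = 5842 - 180*35 = 5842 - 1*6300 = 5842 - 6300 = -458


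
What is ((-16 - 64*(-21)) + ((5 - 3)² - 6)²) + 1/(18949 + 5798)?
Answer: 32963005/24747 ≈ 1332.0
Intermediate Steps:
((-16 - 64*(-21)) + ((5 - 3)² - 6)²) + 1/(18949 + 5798) = ((-16 + 1344) + (2² - 6)²) + 1/24747 = (1328 + (4 - 6)²) + 1/24747 = (1328 + (-2)²) + 1/24747 = (1328 + 4) + 1/24747 = 1332 + 1/24747 = 32963005/24747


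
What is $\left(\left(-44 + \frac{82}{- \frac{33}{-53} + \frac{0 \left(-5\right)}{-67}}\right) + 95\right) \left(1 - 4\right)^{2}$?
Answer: $\frac{18087}{11} \approx 1644.3$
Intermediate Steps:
$\left(\left(-44 + \frac{82}{- \frac{33}{-53} + \frac{0 \left(-5\right)}{-67}}\right) + 95\right) \left(1 - 4\right)^{2} = \left(\left(-44 + \frac{82}{\left(-33\right) \left(- \frac{1}{53}\right) + 0 \left(- \frac{1}{67}\right)}\right) + 95\right) \left(-3\right)^{2} = \left(\left(-44 + \frac{82}{\frac{33}{53} + 0}\right) + 95\right) 9 = \left(\left(-44 + \frac{82}{\frac{33}{53}}\right) + 95\right) 9 = \left(\left(-44 + 82 \cdot \frac{53}{33}\right) + 95\right) 9 = \left(\left(-44 + \frac{4346}{33}\right) + 95\right) 9 = \left(\frac{2894}{33} + 95\right) 9 = \frac{6029}{33} \cdot 9 = \frac{18087}{11}$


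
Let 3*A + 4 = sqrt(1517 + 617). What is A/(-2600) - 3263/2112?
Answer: -1060123/686400 - sqrt(2134)/7800 ≈ -1.5504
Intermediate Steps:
A = -4/3 + sqrt(2134)/3 (A = -4/3 + sqrt(1517 + 617)/3 = -4/3 + sqrt(2134)/3 ≈ 14.065)
A/(-2600) - 3263/2112 = (-4/3 + sqrt(2134)/3)/(-2600) - 3263/2112 = (-4/3 + sqrt(2134)/3)*(-1/2600) - 3263*1/2112 = (1/1950 - sqrt(2134)/7800) - 3263/2112 = -1060123/686400 - sqrt(2134)/7800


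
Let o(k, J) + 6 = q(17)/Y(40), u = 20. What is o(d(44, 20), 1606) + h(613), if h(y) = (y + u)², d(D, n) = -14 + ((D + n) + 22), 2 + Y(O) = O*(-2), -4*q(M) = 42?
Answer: 65712033/164 ≈ 4.0068e+5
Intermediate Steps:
q(M) = -21/2 (q(M) = -¼*42 = -21/2)
Y(O) = -2 - 2*O (Y(O) = -2 + O*(-2) = -2 - 2*O)
d(D, n) = 8 + D + n (d(D, n) = -14 + (22 + D + n) = 8 + D + n)
o(k, J) = -963/164 (o(k, J) = -6 - 21/(2*(-2 - 2*40)) = -6 - 21/(2*(-2 - 80)) = -6 - 21/2/(-82) = -6 - 21/2*(-1/82) = -6 + 21/164 = -963/164)
h(y) = (20 + y)² (h(y) = (y + 20)² = (20 + y)²)
o(d(44, 20), 1606) + h(613) = -963/164 + (20 + 613)² = -963/164 + 633² = -963/164 + 400689 = 65712033/164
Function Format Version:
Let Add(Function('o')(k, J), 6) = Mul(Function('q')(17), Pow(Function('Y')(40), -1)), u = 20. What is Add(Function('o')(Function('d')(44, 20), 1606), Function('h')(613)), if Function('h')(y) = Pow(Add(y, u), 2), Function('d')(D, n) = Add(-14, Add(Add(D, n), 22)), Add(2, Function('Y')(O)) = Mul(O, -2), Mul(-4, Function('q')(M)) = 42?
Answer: Rational(65712033, 164) ≈ 4.0068e+5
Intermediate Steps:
Function('q')(M) = Rational(-21, 2) (Function('q')(M) = Mul(Rational(-1, 4), 42) = Rational(-21, 2))
Function('Y')(O) = Add(-2, Mul(-2, O)) (Function('Y')(O) = Add(-2, Mul(O, -2)) = Add(-2, Mul(-2, O)))
Function('d')(D, n) = Add(8, D, n) (Function('d')(D, n) = Add(-14, Add(22, D, n)) = Add(8, D, n))
Function('o')(k, J) = Rational(-963, 164) (Function('o')(k, J) = Add(-6, Mul(Rational(-21, 2), Pow(Add(-2, Mul(-2, 40)), -1))) = Add(-6, Mul(Rational(-21, 2), Pow(Add(-2, -80), -1))) = Add(-6, Mul(Rational(-21, 2), Pow(-82, -1))) = Add(-6, Mul(Rational(-21, 2), Rational(-1, 82))) = Add(-6, Rational(21, 164)) = Rational(-963, 164))
Function('h')(y) = Pow(Add(20, y), 2) (Function('h')(y) = Pow(Add(y, 20), 2) = Pow(Add(20, y), 2))
Add(Function('o')(Function('d')(44, 20), 1606), Function('h')(613)) = Add(Rational(-963, 164), Pow(Add(20, 613), 2)) = Add(Rational(-963, 164), Pow(633, 2)) = Add(Rational(-963, 164), 400689) = Rational(65712033, 164)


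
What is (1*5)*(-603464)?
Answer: -3017320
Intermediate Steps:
(1*5)*(-603464) = 5*(-603464) = -3017320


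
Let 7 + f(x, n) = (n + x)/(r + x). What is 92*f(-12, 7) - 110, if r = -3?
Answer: -2170/3 ≈ -723.33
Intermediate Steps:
f(x, n) = -7 + (n + x)/(-3 + x)
92*f(-12, 7) - 110 = 92*((21 + 7 - 6*(-12))/(-3 - 12)) - 110 = 92*((21 + 7 + 72)/(-15)) - 110 = 92*(-1/15*100) - 110 = 92*(-20/3) - 110 = -1840/3 - 110 = -2170/3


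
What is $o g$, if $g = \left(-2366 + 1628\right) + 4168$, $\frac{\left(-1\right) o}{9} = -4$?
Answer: $123480$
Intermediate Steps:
$o = 36$ ($o = \left(-9\right) \left(-4\right) = 36$)
$g = 3430$ ($g = -738 + 4168 = 3430$)
$o g = 36 \cdot 3430 = 123480$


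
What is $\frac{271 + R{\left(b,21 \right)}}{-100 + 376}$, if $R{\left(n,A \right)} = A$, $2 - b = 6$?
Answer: $\frac{73}{69} \approx 1.058$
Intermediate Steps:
$b = -4$ ($b = 2 - 6 = -4$)
$\frac{271 + R{\left(b,21 \right)}}{-100 + 376} = \frac{271 + 21}{-100 + 376} = \frac{292}{276} = 292 \cdot \frac{1}{276} = \frac{73}{69}$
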